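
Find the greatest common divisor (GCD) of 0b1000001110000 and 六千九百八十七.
Convert 0b1000001110000 (binary) → 4096 + 64 + 32 + 16 = 4208 (decimal)
Convert 六千九百八十七 (Chinese numeral) → 6×1000 + 9×100 + 8×10 + 7 = 6987 (decimal)
Compute gcd(4208, 6987) = 1
1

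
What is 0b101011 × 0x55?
Convert 0b101011 (binary) → 32 + 8 + 2 + 1 = 43 (decimal)
Convert 0x55 (hexadecimal) → 5×16 + 5 = 85 (decimal)
Compute 43 × 85 = 3655
3655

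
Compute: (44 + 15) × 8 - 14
Parentheses first: 44 + 15 = 59
Multiply: 59 × 8 = 472
Subtract: 472 - 14 = 458
458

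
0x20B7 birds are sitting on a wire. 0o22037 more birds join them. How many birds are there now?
Convert 0x20B7 (hexadecimal) → 2×4096 + 11×16 + 7 = 8375 (decimal)
Convert 0o22037 (octal) → 2×4096 + 2×512 + 3×8 + 7 = 9247 (decimal)
Compute 8375 + 9247 = 17622
17622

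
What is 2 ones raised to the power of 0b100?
Convert 2 ones (place-value notation) → 2 (decimal)
Convert 0b100 (binary) → 4 (decimal)
Compute 2 ^ 4 = 16
16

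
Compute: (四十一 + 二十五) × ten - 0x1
Convert 四十一 (Chinese numeral) → 4×10 + 1 = 41 (decimal)
Convert 二十五 (Chinese numeral) → 2×10 + 5 = 25 (decimal)
Convert ten (English words) → 10 (decimal)
Convert 0x1 (hexadecimal) → 1 (decimal)
Expression in decimal: (41 + 25) × 10 - 1
Parentheses first: 41 + 25 = 66
Multiply: 66 × 10 = 660
Subtract: 660 - 1 = 659
659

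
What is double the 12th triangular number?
The 12th triangular number = 12×13/2 = 78
Compute 78 × 2 = 156
156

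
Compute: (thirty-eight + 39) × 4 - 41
Convert thirty-eight (English words) → 38 (decimal)
Expression in decimal: (38 + 39) × 4 - 41
Parentheses first: 38 + 39 = 77
Multiply: 77 × 4 = 308
Subtract: 308 - 41 = 267
267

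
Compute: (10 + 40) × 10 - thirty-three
Convert thirty-three (English words) → 33 (decimal)
Expression in decimal: (10 + 40) × 10 - 33
Parentheses first: 10 + 40 = 50
Multiply: 50 × 10 = 500
Subtract: 500 - 33 = 467
467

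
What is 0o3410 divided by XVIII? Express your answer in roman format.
Convert 0o3410 (octal) → 3×512 + 4×64 + 1×8 = 1800 (decimal)
Convert XVIII (Roman numeral) → 10 + 5 + 1 + 1 + 1 = 18 (decimal)
Compute 1800 ÷ 18 = 100
Convert 100 (decimal) → C (Roman numeral)
C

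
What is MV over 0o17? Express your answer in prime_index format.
Convert MV (Roman numeral) → 1000 + 5 = 1005 (decimal)
Convert 0o17 (octal) → 1×8 + 7 = 15 (decimal)
Compute 1005 ÷ 15 = 67
Convert 67 (decimal) → the 19th prime (prime index)
the 19th prime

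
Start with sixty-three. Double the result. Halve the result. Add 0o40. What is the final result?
Convert sixty-three (English words) → 63 (decimal)
Start: 63
63 × 2 = 126
126 ÷ 2 = 63
Convert 0o40 (octal) → 4×8 = 32 (decimal)
63 + 32 = 95
95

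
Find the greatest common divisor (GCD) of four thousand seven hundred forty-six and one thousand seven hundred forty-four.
Convert four thousand seven hundred forty-six (English words) → 4×1000 + 7×100 + 46 = 4746 (decimal)
Convert one thousand seven hundred forty-four (English words) → 1×1000 + 7×100 + 44 = 1744 (decimal)
Compute gcd(4746, 1744) = 2
2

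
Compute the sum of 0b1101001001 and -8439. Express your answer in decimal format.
Convert 0b1101001001 (binary) → 512 + 256 + 64 + 8 + 1 = 841 (decimal)
Compute 841 + -8439 = -7598
-7598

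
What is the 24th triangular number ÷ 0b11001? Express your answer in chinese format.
Convert the 24th triangular number (triangular index) → 24×25/2 = 300 (decimal)
Convert 0b11001 (binary) → 16 + 8 + 1 = 25 (decimal)
Compute 300 ÷ 25 = 12
Convert 12 (decimal) → 12 = 1×10 + 2 → 十二 (Chinese numeral)
十二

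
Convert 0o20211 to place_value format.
Convert 0o20211 (octal) → 2×4096 + 2×64 + 1×8 + 1 = 8329 (decimal)
Convert 8329 (decimal) → 8329 = 8×1000 + 3×100 + 2×10 + 9 → 8 thousands, 3 hundreds, 2 tens, 9 ones (place-value notation)
8 thousands, 3 hundreds, 2 tens, 9 ones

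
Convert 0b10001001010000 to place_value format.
Convert 0b10001001010000 (binary) → 8192 + 512 + 64 + 16 = 8784 (decimal)
Convert 8784 (decimal) → 8784 = 8×1000 + 7×100 + 8×10 + 4 → 8 thousands, 7 hundreds, 8 tens, 4 ones (place-value notation)
8 thousands, 7 hundreds, 8 tens, 4 ones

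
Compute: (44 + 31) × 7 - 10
Parentheses first: 44 + 31 = 75
Multiply: 75 × 7 = 525
Subtract: 525 - 10 = 515
515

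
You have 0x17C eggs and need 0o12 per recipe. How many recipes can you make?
Convert 0x17C (hexadecimal) → 1×256 + 7×16 + 12 = 380 (decimal)
Convert 0o12 (octal) → 1×8 + 2 = 10 (decimal)
Compute 380 ÷ 10 = 38
38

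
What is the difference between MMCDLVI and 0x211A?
Convert MMCDLVI (Roman numeral) → 1000 + 1000 + 400 + 50 + 5 + 1 = 2456 (decimal)
Convert 0x211A (hexadecimal) → 2×4096 + 1×256 + 1×16 + 10 = 8474 (decimal)
Difference: |2456 - 8474| = 6018
6018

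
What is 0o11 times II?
Convert 0o11 (octal) → 1×8 + 1 = 9 (decimal)
Convert II (Roman numeral) → 1 + 1 = 2 (decimal)
Compute 9 × 2 = 18
18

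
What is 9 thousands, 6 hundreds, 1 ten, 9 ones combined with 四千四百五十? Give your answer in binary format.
Convert 9 thousands, 6 hundreds, 1 ten, 9 ones (place-value notation) → 9×1000 + 6×100 + 1×10 + 9 = 9619 (decimal)
Convert 四千四百五十 (Chinese numeral) → 4×1000 + 4×100 + 5×10 = 4450 (decimal)
Compute 9619 + 4450 = 14069
Convert 14069 (decimal) → 14069 = 8192 + 4096 + 1024 + 512 + 128 + 64 + 32 + 16 + 4 + 1 → 0b11011011110101 (binary)
0b11011011110101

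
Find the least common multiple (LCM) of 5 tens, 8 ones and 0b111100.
Convert 5 tens, 8 ones (place-value notation) → 5×10 + 8 = 58 (decimal)
Convert 0b111100 (binary) → 32 + 16 + 8 + 4 = 60 (decimal)
Compute lcm(58, 60) = 1740
1740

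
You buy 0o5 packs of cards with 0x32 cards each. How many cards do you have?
Convert 0x32 (hexadecimal) → 3×16 + 2 = 50 (decimal)
Convert 0o5 (octal) → 5 (decimal)
Compute 50 × 5 = 250
250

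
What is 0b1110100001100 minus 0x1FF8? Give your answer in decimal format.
Convert 0b1110100001100 (binary) → 4096 + 2048 + 1024 + 256 + 8 + 4 = 7436 (decimal)
Convert 0x1FF8 (hexadecimal) → 1×4096 + 15×256 + 15×16 + 8 = 8184 (decimal)
Compute 7436 - 8184 = -748
-748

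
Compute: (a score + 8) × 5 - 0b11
Convert a score (colloquial) → 20 (decimal)
Convert 0b11 (binary) → 2 + 1 = 3 (decimal)
Expression in decimal: (20 + 8) × 5 - 3
Parentheses first: 20 + 8 = 28
Multiply: 28 × 5 = 140
Subtract: 140 - 3 = 137
137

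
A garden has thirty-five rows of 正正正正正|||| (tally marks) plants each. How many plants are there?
Convert 正正正正正|||| (tally marks) → 5 + 5 + 5 + 5 + 5 + 4 = 29 (decimal)
Convert thirty-five (English words) → 35 (decimal)
Compute 29 × 35 = 1015
1015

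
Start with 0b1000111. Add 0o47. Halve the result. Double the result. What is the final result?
Convert 0b1000111 (binary) → 64 + 4 + 2 + 1 = 71 (decimal)
Start: 71
Convert 0o47 (octal) → 4×8 + 7 = 39 (decimal)
71 + 39 = 110
110 ÷ 2 = 55
55 × 2 = 110
110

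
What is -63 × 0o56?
Convert 0o56 (octal) → 5×8 + 6 = 46 (decimal)
Compute -63 × 46 = -2898
-2898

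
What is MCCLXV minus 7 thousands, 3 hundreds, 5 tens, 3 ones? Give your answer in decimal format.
Convert MCCLXV (Roman numeral) → 1000 + 100 + 100 + 50 + 10 + 5 = 1265 (decimal)
Convert 7 thousands, 3 hundreds, 5 tens, 3 ones (place-value notation) → 7×1000 + 3×100 + 5×10 + 3 = 7353 (decimal)
Compute 1265 - 7353 = -6088
-6088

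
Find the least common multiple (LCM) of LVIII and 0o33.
Convert LVIII (Roman numeral) → 50 + 5 + 1 + 1 + 1 = 58 (decimal)
Convert 0o33 (octal) → 3×8 + 3 = 27 (decimal)
Compute lcm(58, 27) = 1566
1566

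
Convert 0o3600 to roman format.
Convert 0o3600 (octal) → 3×512 + 6×64 = 1920 (decimal)
Convert 1920 (decimal) → 1920 = 1000 + 900 + 10 + 10 → MCMXX (Roman numeral)
MCMXX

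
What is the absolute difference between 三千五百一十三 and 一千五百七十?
Convert 三千五百一十三 (Chinese numeral) → 3×1000 + 5×100 + 1×10 + 3 = 3513 (decimal)
Convert 一千五百七十 (Chinese numeral) → 1×1000 + 5×100 + 7×10 = 1570 (decimal)
Compute |3513 - 1570| = 1943
1943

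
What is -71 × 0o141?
Convert 0o141 (octal) → 1×64 + 4×8 + 1 = 97 (decimal)
Compute -71 × 97 = -6887
-6887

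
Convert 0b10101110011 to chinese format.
Convert 0b10101110011 (binary) → 1024 + 256 + 64 + 32 + 16 + 2 + 1 = 1395 (decimal)
Convert 1395 (decimal) → 1395 = 1×1000 + 3×100 + 9×10 + 5 → 一千三百九十五 (Chinese numeral)
一千三百九十五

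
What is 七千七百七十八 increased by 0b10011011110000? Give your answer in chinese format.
Convert 七千七百七十八 (Chinese numeral) → 7×1000 + 7×100 + 7×10 + 8 = 7778 (decimal)
Convert 0b10011011110000 (binary) → 8192 + 1024 + 512 + 128 + 64 + 32 + 16 = 9968 (decimal)
Compute 7778 + 9968 = 17746
Convert 17746 (decimal) → 17746 = 1×10000 + 7×1000 + 7×100 + 4×10 + 6 → 一万七千七百四十六 (Chinese numeral)
一万七千七百四十六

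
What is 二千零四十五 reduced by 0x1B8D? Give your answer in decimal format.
Convert 二千零四十五 (Chinese numeral) → 2×1000 + 4×10 + 5 = 2045 (decimal)
Convert 0x1B8D (hexadecimal) → 1×4096 + 11×256 + 8×16 + 13 = 7053 (decimal)
Compute 2045 - 7053 = -5008
-5008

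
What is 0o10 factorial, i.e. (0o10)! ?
Convert 0o10 (octal) → 1×8 = 8 (decimal)
Compute 8! = 40320
40320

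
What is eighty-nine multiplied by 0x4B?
Convert eighty-nine (English words) → 89 (decimal)
Convert 0x4B (hexadecimal) → 4×16 + 11 = 75 (decimal)
Compute 89 × 75 = 6675
6675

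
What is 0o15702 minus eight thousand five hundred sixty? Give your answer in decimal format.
Convert 0o15702 (octal) → 1×4096 + 5×512 + 7×64 + 2 = 7106 (decimal)
Convert eight thousand five hundred sixty (English words) → 8×1000 + 5×100 + 60 = 8560 (decimal)
Compute 7106 - 8560 = -1454
-1454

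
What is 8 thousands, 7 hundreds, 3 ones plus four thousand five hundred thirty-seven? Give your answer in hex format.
Convert 8 thousands, 7 hundreds, 3 ones (place-value notation) → 8×1000 + 7×100 + 3 = 8703 (decimal)
Convert four thousand five hundred thirty-seven (English words) → 4×1000 + 5×100 + 37 = 4537 (decimal)
Compute 8703 + 4537 = 13240
Convert 13240 (decimal) → 13240 = 3×4096 + 3×256 + 11×16 + 8 → 0x33B8 (hexadecimal)
0x33B8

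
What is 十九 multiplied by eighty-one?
Convert 十九 (Chinese numeral) → 1×10 + 9 = 19 (decimal)
Convert eighty-one (English words) → 81 (decimal)
Compute 19 × 81 = 1539
1539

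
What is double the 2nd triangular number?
The 2nd triangular number = 2×3/2 = 3
Compute 3 × 2 = 6
6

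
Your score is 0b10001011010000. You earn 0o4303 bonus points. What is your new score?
Convert 0b10001011010000 (binary) → 8192 + 512 + 128 + 64 + 16 = 8912 (decimal)
Convert 0o4303 (octal) → 4×512 + 3×64 + 3 = 2243 (decimal)
Compute 8912 + 2243 = 11155
11155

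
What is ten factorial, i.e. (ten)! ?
Convert ten (English words) → 10 (decimal)
Compute 10! = 3628800
3628800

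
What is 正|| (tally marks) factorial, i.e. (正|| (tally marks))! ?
Convert 正|| (tally marks) → 5 + 2 = 7 (decimal)
Compute 7! = 5040
5040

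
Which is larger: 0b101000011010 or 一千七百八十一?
Convert 0b101000011010 (binary) → 2048 + 512 + 16 + 8 + 2 = 2586 (decimal)
Convert 一千七百八十一 (Chinese numeral) → 1×1000 + 7×100 + 8×10 + 1 = 1781 (decimal)
Compare 2586 vs 1781: larger = 2586
2586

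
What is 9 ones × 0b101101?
Convert 9 ones (place-value notation) → 9 (decimal)
Convert 0b101101 (binary) → 32 + 8 + 4 + 1 = 45 (decimal)
Compute 9 × 45 = 405
405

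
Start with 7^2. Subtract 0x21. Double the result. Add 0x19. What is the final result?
Convert 7^2 (power) → 49 (decimal)
Start: 49
Convert 0x21 (hexadecimal) → 2×16 + 1 = 33 (decimal)
49 - 33 = 16
16 × 2 = 32
Convert 0x19 (hexadecimal) → 1×16 + 9 = 25 (decimal)
32 + 25 = 57
57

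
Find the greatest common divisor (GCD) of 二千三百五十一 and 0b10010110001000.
Convert 二千三百五十一 (Chinese numeral) → 2×1000 + 3×100 + 5×10 + 1 = 2351 (decimal)
Convert 0b10010110001000 (binary) → 8192 + 1024 + 256 + 128 + 8 = 9608 (decimal)
Compute gcd(2351, 9608) = 1
1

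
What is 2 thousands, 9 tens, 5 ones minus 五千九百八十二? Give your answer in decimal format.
Convert 2 thousands, 9 tens, 5 ones (place-value notation) → 2×1000 + 9×10 + 5 = 2095 (decimal)
Convert 五千九百八十二 (Chinese numeral) → 5×1000 + 9×100 + 8×10 + 2 = 5982 (decimal)
Compute 2095 - 5982 = -3887
-3887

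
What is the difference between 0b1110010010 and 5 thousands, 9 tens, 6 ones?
Convert 0b1110010010 (binary) → 512 + 256 + 128 + 16 + 2 = 914 (decimal)
Convert 5 thousands, 9 tens, 6 ones (place-value notation) → 5×1000 + 9×10 + 6 = 5096 (decimal)
Difference: |914 - 5096| = 4182
4182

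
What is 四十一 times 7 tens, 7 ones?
Convert 四十一 (Chinese numeral) → 4×10 + 1 = 41 (decimal)
Convert 7 tens, 7 ones (place-value notation) → 7×10 + 7 = 77 (decimal)
Compute 41 × 77 = 3157
3157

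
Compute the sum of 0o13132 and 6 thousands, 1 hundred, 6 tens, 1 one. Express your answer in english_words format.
Convert 0o13132 (octal) → 1×4096 + 3×512 + 1×64 + 3×8 + 2 = 5722 (decimal)
Convert 6 thousands, 1 hundred, 6 tens, 1 one (place-value notation) → 6×1000 + 1×100 + 6×10 + 1 = 6161 (decimal)
Compute 5722 + 6161 = 11883
Convert 11883 (decimal) → 11883 = 11×1000 + 8×100 + 83 → eleven thousand eight hundred eighty-three (English words)
eleven thousand eight hundred eighty-three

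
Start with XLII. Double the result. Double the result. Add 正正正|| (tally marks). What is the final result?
Convert XLII (Roman numeral) → 40 + 1 + 1 = 42 (decimal)
Start: 42
42 × 2 = 84
84 × 2 = 168
Convert 正正正|| (tally marks) → 5 + 5 + 5 + 2 = 17 (decimal)
168 + 17 = 185
185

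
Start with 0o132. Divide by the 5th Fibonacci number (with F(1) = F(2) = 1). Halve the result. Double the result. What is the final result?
Convert 0o132 (octal) → 1×64 + 3×8 + 2 = 90 (decimal)
Start: 90
Convert the 5th Fibonacci number (with F(1) = F(2) = 1) (Fibonacci index) → 1, 1, 2, 3, 5 → 5 (decimal)
90 ÷ 5 = 18
18 ÷ 2 = 9
9 × 2 = 18
18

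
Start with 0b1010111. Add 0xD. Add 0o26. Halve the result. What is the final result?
Convert 0b1010111 (binary) → 64 + 16 + 4 + 2 + 1 = 87 (decimal)
Start: 87
Convert 0xD (hexadecimal) → 13 (decimal)
87 + 13 = 100
Convert 0o26 (octal) → 2×8 + 6 = 22 (decimal)
100 + 22 = 122
122 ÷ 2 = 61
61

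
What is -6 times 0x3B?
Convert 0x3B (hexadecimal) → 3×16 + 11 = 59 (decimal)
Compute -6 × 59 = -354
-354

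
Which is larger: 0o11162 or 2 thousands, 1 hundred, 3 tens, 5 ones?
Convert 0o11162 (octal) → 1×4096 + 1×512 + 1×64 + 6×8 + 2 = 4722 (decimal)
Convert 2 thousands, 1 hundred, 3 tens, 5 ones (place-value notation) → 2×1000 + 1×100 + 3×10 + 5 = 2135 (decimal)
Compare 4722 vs 2135: larger = 4722
4722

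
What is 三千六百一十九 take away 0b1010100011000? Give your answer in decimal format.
Convert 三千六百一十九 (Chinese numeral) → 3×1000 + 6×100 + 1×10 + 9 = 3619 (decimal)
Convert 0b1010100011000 (binary) → 4096 + 1024 + 256 + 16 + 8 = 5400 (decimal)
Compute 3619 - 5400 = -1781
-1781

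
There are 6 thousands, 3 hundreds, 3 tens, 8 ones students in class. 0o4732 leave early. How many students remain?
Convert 6 thousands, 3 hundreds, 3 tens, 8 ones (place-value notation) → 6×1000 + 3×100 + 3×10 + 8 = 6338 (decimal)
Convert 0o4732 (octal) → 4×512 + 7×64 + 3×8 + 2 = 2522 (decimal)
Compute 6338 - 2522 = 3816
3816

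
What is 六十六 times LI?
Convert 六十六 (Chinese numeral) → 6×10 + 6 = 66 (decimal)
Convert LI (Roman numeral) → 50 + 1 = 51 (decimal)
Compute 66 × 51 = 3366
3366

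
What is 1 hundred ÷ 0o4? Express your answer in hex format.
Convert 1 hundred (place-value notation) → 1×100 = 100 (decimal)
Convert 0o4 (octal) → 4 (decimal)
Compute 100 ÷ 4 = 25
Convert 25 (decimal) → 25 = 1×16 + 9 → 0x19 (hexadecimal)
0x19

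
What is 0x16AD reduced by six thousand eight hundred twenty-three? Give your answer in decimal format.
Convert 0x16AD (hexadecimal) → 1×4096 + 6×256 + 10×16 + 13 = 5805 (decimal)
Convert six thousand eight hundred twenty-three (English words) → 6×1000 + 8×100 + 23 = 6823 (decimal)
Compute 5805 - 6823 = -1018
-1018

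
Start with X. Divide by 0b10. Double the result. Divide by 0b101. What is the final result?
Convert X (Roman numeral) → 10 (decimal)
Start: 10
Convert 0b10 (binary) → 2 (decimal)
10 ÷ 2 = 5
5 × 2 = 10
Convert 0b101 (binary) → 4 + 1 = 5 (decimal)
10 ÷ 5 = 2
2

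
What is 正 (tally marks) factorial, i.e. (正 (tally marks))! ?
Convert 正 (tally marks) → 5 (decimal)
Compute 5! = 120
120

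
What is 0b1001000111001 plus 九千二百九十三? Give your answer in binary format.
Convert 0b1001000111001 (binary) → 4096 + 512 + 32 + 16 + 8 + 1 = 4665 (decimal)
Convert 九千二百九十三 (Chinese numeral) → 9×1000 + 2×100 + 9×10 + 3 = 9293 (decimal)
Compute 4665 + 9293 = 13958
Convert 13958 (decimal) → 13958 = 8192 + 4096 + 1024 + 512 + 128 + 4 + 2 → 0b11011010000110 (binary)
0b11011010000110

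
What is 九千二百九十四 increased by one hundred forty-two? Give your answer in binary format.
Convert 九千二百九十四 (Chinese numeral) → 9×1000 + 2×100 + 9×10 + 4 = 9294 (decimal)
Convert one hundred forty-two (English words) → 1×100 + 42 = 142 (decimal)
Compute 9294 + 142 = 9436
Convert 9436 (decimal) → 9436 = 8192 + 1024 + 128 + 64 + 16 + 8 + 4 → 0b10010011011100 (binary)
0b10010011011100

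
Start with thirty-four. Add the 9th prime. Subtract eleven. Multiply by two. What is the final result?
Convert thirty-four (English words) → 34 (decimal)
Start: 34
Convert the 9th prime (prime index) → 23 (decimal)
34 + 23 = 57
Convert eleven (English words) → 11 (decimal)
57 - 11 = 46
Convert two (English words) → 2 (decimal)
46 × 2 = 92
92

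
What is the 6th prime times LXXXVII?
Convert the 6th prime (prime index) → 13 (decimal)
Convert LXXXVII (Roman numeral) → 50 + 10 + 10 + 10 + 5 + 1 + 1 = 87 (decimal)
Compute 13 × 87 = 1131
1131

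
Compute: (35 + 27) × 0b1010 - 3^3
Convert 0b1010 (binary) → 8 + 2 = 10 (decimal)
Convert 3^3 (power) → 27 (decimal)
Expression in decimal: (35 + 27) × 10 - 27
Parentheses first: 35 + 27 = 62
Multiply: 62 × 10 = 620
Subtract: 620 - 27 = 593
593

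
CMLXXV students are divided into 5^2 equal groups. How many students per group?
Convert CMLXXV (Roman numeral) → 900 + 50 + 10 + 10 + 5 = 975 (decimal)
Convert 5^2 (power) → 25 (decimal)
Compute 975 ÷ 25 = 39
39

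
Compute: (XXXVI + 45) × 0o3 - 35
Convert XXXVI (Roman numeral) → 10 + 10 + 10 + 5 + 1 = 36 (decimal)
Convert 0o3 (octal) → 3 (decimal)
Expression in decimal: (36 + 45) × 3 - 35
Parentheses first: 36 + 45 = 81
Multiply: 81 × 3 = 243
Subtract: 243 - 35 = 208
208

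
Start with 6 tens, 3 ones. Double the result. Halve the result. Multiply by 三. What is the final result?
Convert 6 tens, 3 ones (place-value notation) → 6×10 + 3 = 63 (decimal)
Start: 63
63 × 2 = 126
126 ÷ 2 = 63
Convert 三 (Chinese numeral) → 3 (decimal)
63 × 3 = 189
189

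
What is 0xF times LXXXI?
Convert 0xF (hexadecimal) → 15 (decimal)
Convert LXXXI (Roman numeral) → 50 + 10 + 10 + 10 + 1 = 81 (decimal)
Compute 15 × 81 = 1215
1215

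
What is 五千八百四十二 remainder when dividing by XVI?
Convert 五千八百四十二 (Chinese numeral) → 5×1000 + 8×100 + 4×10 + 2 = 5842 (decimal)
Convert XVI (Roman numeral) → 10 + 5 + 1 = 16 (decimal)
Compute 5842 mod 16 = 2
2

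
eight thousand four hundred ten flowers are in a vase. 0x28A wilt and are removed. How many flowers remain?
Convert eight thousand four hundred ten (English words) → 8×1000 + 4×100 + 10 = 8410 (decimal)
Convert 0x28A (hexadecimal) → 2×256 + 8×16 + 10 = 650 (decimal)
Compute 8410 - 650 = 7760
7760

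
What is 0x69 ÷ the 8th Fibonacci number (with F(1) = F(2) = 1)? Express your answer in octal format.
Convert 0x69 (hexadecimal) → 6×16 + 9 = 105 (decimal)
Convert the 8th Fibonacci number (with F(1) = F(2) = 1) (Fibonacci index) → 1, 1, 2, 3, 5, 8, 13, 21 → 21 (decimal)
Compute 105 ÷ 21 = 5
Convert 5 (decimal) → 0o5 (octal)
0o5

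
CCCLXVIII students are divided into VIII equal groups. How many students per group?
Convert CCCLXVIII (Roman numeral) → 100 + 100 + 100 + 50 + 10 + 5 + 1 + 1 + 1 = 368 (decimal)
Convert VIII (Roman numeral) → 5 + 1 + 1 + 1 = 8 (decimal)
Compute 368 ÷ 8 = 46
46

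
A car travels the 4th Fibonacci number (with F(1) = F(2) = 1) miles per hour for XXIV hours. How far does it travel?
Convert the 4th Fibonacci number (with F(1) = F(2) = 1) (Fibonacci index) → 1, 1, 2, 3 → 3 (decimal)
Convert XXIV (Roman numeral) → 10 + 10 + 4 = 24 (decimal)
Compute 3 × 24 = 72
72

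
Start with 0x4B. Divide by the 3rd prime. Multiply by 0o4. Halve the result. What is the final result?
Convert 0x4B (hexadecimal) → 4×16 + 11 = 75 (decimal)
Start: 75
Convert the 3rd prime (prime index) → 5 (decimal)
75 ÷ 5 = 15
Convert 0o4 (octal) → 4 (decimal)
15 × 4 = 60
60 ÷ 2 = 30
30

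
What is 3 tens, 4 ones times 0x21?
Convert 3 tens, 4 ones (place-value notation) → 3×10 + 4 = 34 (decimal)
Convert 0x21 (hexadecimal) → 2×16 + 1 = 33 (decimal)
Compute 34 × 33 = 1122
1122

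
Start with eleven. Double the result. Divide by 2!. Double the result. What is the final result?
Convert eleven (English words) → 11 (decimal)
Start: 11
11 × 2 = 22
Convert 2! (factorial) → 2 (decimal)
22 ÷ 2 = 11
11 × 2 = 22
22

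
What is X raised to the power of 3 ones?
Convert X (Roman numeral) → 10 (decimal)
Convert 3 ones (place-value notation) → 3 (decimal)
Compute 10 ^ 3 = 1000
1000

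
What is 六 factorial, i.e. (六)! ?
Convert 六 (Chinese numeral) → 6 (decimal)
Compute 6! = 720
720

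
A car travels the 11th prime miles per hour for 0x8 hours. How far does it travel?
Convert the 11th prime (prime index) → 31 (decimal)
Convert 0x8 (hexadecimal) → 8 (decimal)
Compute 31 × 8 = 248
248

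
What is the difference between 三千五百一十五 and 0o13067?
Convert 三千五百一十五 (Chinese numeral) → 3×1000 + 5×100 + 1×10 + 5 = 3515 (decimal)
Convert 0o13067 (octal) → 1×4096 + 3×512 + 6×8 + 7 = 5687 (decimal)
Difference: |3515 - 5687| = 2172
2172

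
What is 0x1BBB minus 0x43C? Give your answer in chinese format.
Convert 0x1BBB (hexadecimal) → 1×4096 + 11×256 + 11×16 + 11 = 7099 (decimal)
Convert 0x43C (hexadecimal) → 4×256 + 3×16 + 12 = 1084 (decimal)
Compute 7099 - 1084 = 6015
Convert 6015 (decimal) → 6015 = 6×1000 + 1×10 + 5 → 六千零一十五 (Chinese numeral)
六千零一十五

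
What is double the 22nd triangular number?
The 22nd triangular number = 22×23/2 = 253
Compute 253 × 2 = 506
506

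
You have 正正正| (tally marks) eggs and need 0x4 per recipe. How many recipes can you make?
Convert 正正正| (tally marks) → 5 + 5 + 5 + 1 = 16 (decimal)
Convert 0x4 (hexadecimal) → 4 (decimal)
Compute 16 ÷ 4 = 4
4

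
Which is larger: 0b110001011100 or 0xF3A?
Convert 0b110001011100 (binary) → 2048 + 1024 + 64 + 16 + 8 + 4 = 3164 (decimal)
Convert 0xF3A (hexadecimal) → 15×256 + 3×16 + 10 = 3898 (decimal)
Compare 3164 vs 3898: larger = 3898
3898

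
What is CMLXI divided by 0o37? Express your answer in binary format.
Convert CMLXI (Roman numeral) → 900 + 50 + 10 + 1 = 961 (decimal)
Convert 0o37 (octal) → 3×8 + 7 = 31 (decimal)
Compute 961 ÷ 31 = 31
Convert 31 (decimal) → 31 = 16 + 8 + 4 + 2 + 1 → 0b11111 (binary)
0b11111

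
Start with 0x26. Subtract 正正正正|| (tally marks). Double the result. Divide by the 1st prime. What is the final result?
Convert 0x26 (hexadecimal) → 2×16 + 6 = 38 (decimal)
Start: 38
Convert 正正正正|| (tally marks) → 5 + 5 + 5 + 5 + 2 = 22 (decimal)
38 - 22 = 16
16 × 2 = 32
Convert the 1st prime (prime index) → 2 (decimal)
32 ÷ 2 = 16
16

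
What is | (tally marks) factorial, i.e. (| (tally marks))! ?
Convert | (tally marks) → 1 (decimal)
Compute 1! = 1
1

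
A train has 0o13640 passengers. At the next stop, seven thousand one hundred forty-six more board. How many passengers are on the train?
Convert 0o13640 (octal) → 1×4096 + 3×512 + 6×64 + 4×8 = 6048 (decimal)
Convert seven thousand one hundred forty-six (English words) → 7×1000 + 1×100 + 46 = 7146 (decimal)
Compute 6048 + 7146 = 13194
13194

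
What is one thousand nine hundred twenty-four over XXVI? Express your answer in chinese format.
Convert one thousand nine hundred twenty-four (English words) → 1×1000 + 9×100 + 24 = 1924 (decimal)
Convert XXVI (Roman numeral) → 10 + 10 + 5 + 1 = 26 (decimal)
Compute 1924 ÷ 26 = 74
Convert 74 (decimal) → 74 = 7×10 + 4 → 七十四 (Chinese numeral)
七十四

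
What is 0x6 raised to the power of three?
Convert 0x6 (hexadecimal) → 6 (decimal)
Convert three (English words) → 3 (decimal)
Compute 6 ^ 3 = 216
216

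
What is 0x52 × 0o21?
Convert 0x52 (hexadecimal) → 5×16 + 2 = 82 (decimal)
Convert 0o21 (octal) → 2×8 + 1 = 17 (decimal)
Compute 82 × 17 = 1394
1394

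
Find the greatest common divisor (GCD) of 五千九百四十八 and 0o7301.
Convert 五千九百四十八 (Chinese numeral) → 5×1000 + 9×100 + 4×10 + 8 = 5948 (decimal)
Convert 0o7301 (octal) → 7×512 + 3×64 + 1 = 3777 (decimal)
Compute gcd(5948, 3777) = 1
1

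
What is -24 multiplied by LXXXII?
Convert LXXXII (Roman numeral) → 50 + 10 + 10 + 10 + 1 + 1 = 82 (decimal)
Compute -24 × 82 = -1968
-1968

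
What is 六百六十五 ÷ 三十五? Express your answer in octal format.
Convert 六百六十五 (Chinese numeral) → 6×100 + 6×10 + 5 = 665 (decimal)
Convert 三十五 (Chinese numeral) → 3×10 + 5 = 35 (decimal)
Compute 665 ÷ 35 = 19
Convert 19 (decimal) → 19 = 2×8 + 3 → 0o23 (octal)
0o23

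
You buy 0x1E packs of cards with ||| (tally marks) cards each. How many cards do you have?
Convert ||| (tally marks) → 3 (decimal)
Convert 0x1E (hexadecimal) → 1×16 + 14 = 30 (decimal)
Compute 3 × 30 = 90
90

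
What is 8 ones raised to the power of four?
Convert 8 ones (place-value notation) → 8 (decimal)
Convert four (English words) → 4 (decimal)
Compute 8 ^ 4 = 4096
4096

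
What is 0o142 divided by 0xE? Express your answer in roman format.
Convert 0o142 (octal) → 1×64 + 4×8 + 2 = 98 (decimal)
Convert 0xE (hexadecimal) → 14 (decimal)
Compute 98 ÷ 14 = 7
Convert 7 (decimal) → 7 = 5 + 1 + 1 → VII (Roman numeral)
VII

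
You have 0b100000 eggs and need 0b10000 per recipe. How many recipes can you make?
Convert 0b100000 (binary) → 32 (decimal)
Convert 0b10000 (binary) → 16 (decimal)
Compute 32 ÷ 16 = 2
2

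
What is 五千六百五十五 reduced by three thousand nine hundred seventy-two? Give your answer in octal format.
Convert 五千六百五十五 (Chinese numeral) → 5×1000 + 6×100 + 5×10 + 5 = 5655 (decimal)
Convert three thousand nine hundred seventy-two (English words) → 3×1000 + 9×100 + 72 = 3972 (decimal)
Compute 5655 - 3972 = 1683
Convert 1683 (decimal) → 1683 = 3×512 + 2×64 + 2×8 + 3 → 0o3223 (octal)
0o3223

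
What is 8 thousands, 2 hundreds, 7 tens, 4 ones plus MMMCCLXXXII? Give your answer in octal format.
Convert 8 thousands, 2 hundreds, 7 tens, 4 ones (place-value notation) → 8×1000 + 2×100 + 7×10 + 4 = 8274 (decimal)
Convert MMMCCLXXXII (Roman numeral) → 1000 + 1000 + 1000 + 100 + 100 + 50 + 10 + 10 + 10 + 1 + 1 = 3282 (decimal)
Compute 8274 + 3282 = 11556
Convert 11556 (decimal) → 11556 = 2×4096 + 6×512 + 4×64 + 4×8 + 4 → 0o26444 (octal)
0o26444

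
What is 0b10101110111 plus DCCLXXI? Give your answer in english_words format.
Convert 0b10101110111 (binary) → 1024 + 256 + 64 + 32 + 16 + 4 + 2 + 1 = 1399 (decimal)
Convert DCCLXXI (Roman numeral) → 500 + 100 + 100 + 50 + 10 + 10 + 1 = 771 (decimal)
Compute 1399 + 771 = 2170
Convert 2170 (decimal) → 2170 = 2×1000 + 1×100 + 70 → two thousand one hundred seventy (English words)
two thousand one hundred seventy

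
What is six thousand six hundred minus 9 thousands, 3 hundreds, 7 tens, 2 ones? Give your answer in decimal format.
Convert six thousand six hundred (English words) → 6×1000 + 6×100 = 6600 (decimal)
Convert 9 thousands, 3 hundreds, 7 tens, 2 ones (place-value notation) → 9×1000 + 3×100 + 7×10 + 2 = 9372 (decimal)
Compute 6600 - 9372 = -2772
-2772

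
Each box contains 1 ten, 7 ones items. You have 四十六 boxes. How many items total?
Convert 1 ten, 7 ones (place-value notation) → 1×10 + 7 = 17 (decimal)
Convert 四十六 (Chinese numeral) → 4×10 + 6 = 46 (decimal)
Compute 17 × 46 = 782
782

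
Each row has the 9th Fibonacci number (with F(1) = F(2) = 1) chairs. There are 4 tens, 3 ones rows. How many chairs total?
Convert the 9th Fibonacci number (with F(1) = F(2) = 1) (Fibonacci index) → 1, 1, 2, 3, 5, 8, 13, 21, 34 → 34 (decimal)
Convert 4 tens, 3 ones (place-value notation) → 4×10 + 3 = 43 (decimal)
Compute 34 × 43 = 1462
1462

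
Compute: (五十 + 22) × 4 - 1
Convert 五十 (Chinese numeral) → 5×10 = 50 (decimal)
Expression in decimal: (50 + 22) × 4 - 1
Parentheses first: 50 + 22 = 72
Multiply: 72 × 4 = 288
Subtract: 288 - 1 = 287
287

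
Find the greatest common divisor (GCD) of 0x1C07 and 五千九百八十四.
Convert 0x1C07 (hexadecimal) → 1×4096 + 12×256 + 7 = 7175 (decimal)
Convert 五千九百八十四 (Chinese numeral) → 5×1000 + 9×100 + 8×10 + 4 = 5984 (decimal)
Compute gcd(7175, 5984) = 1
1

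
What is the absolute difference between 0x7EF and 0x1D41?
Convert 0x7EF (hexadecimal) → 7×256 + 14×16 + 15 = 2031 (decimal)
Convert 0x1D41 (hexadecimal) → 1×4096 + 13×256 + 4×16 + 1 = 7489 (decimal)
Compute |2031 - 7489| = 5458
5458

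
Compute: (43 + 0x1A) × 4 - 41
Convert 0x1A (hexadecimal) → 1×16 + 10 = 26 (decimal)
Expression in decimal: (43 + 26) × 4 - 41
Parentheses first: 43 + 26 = 69
Multiply: 69 × 4 = 276
Subtract: 276 - 41 = 235
235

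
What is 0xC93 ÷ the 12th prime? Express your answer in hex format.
Convert 0xC93 (hexadecimal) → 12×256 + 9×16 + 3 = 3219 (decimal)
Convert the 12th prime (prime index) → 37 (decimal)
Compute 3219 ÷ 37 = 87
Convert 87 (decimal) → 87 = 5×16 + 7 → 0x57 (hexadecimal)
0x57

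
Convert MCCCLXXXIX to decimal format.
Convert MCCCLXXXIX (Roman numeral) → 1000 + 100 + 100 + 100 + 50 + 10 + 10 + 10 + 9 = 1389 (decimal)
1389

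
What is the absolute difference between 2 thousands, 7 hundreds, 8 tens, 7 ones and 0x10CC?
Convert 2 thousands, 7 hundreds, 8 tens, 7 ones (place-value notation) → 2×1000 + 7×100 + 8×10 + 7 = 2787 (decimal)
Convert 0x10CC (hexadecimal) → 1×4096 + 12×16 + 12 = 4300 (decimal)
Compute |2787 - 4300| = 1513
1513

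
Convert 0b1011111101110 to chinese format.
Convert 0b1011111101110 (binary) → 4096 + 1024 + 512 + 256 + 128 + 64 + 32 + 8 + 4 + 2 = 6126 (decimal)
Convert 6126 (decimal) → 6126 = 6×1000 + 1×100 + 2×10 + 6 → 六千一百二十六 (Chinese numeral)
六千一百二十六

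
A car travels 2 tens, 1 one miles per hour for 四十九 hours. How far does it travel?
Convert 2 tens, 1 one (place-value notation) → 2×10 + 1 = 21 (decimal)
Convert 四十九 (Chinese numeral) → 4×10 + 9 = 49 (decimal)
Compute 21 × 49 = 1029
1029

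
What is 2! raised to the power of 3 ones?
Convert 2! (factorial) → 2 (decimal)
Convert 3 ones (place-value notation) → 3 (decimal)
Compute 2 ^ 3 = 8
8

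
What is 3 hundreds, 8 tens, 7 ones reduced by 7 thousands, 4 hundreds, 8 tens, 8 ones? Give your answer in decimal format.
Convert 3 hundreds, 8 tens, 7 ones (place-value notation) → 3×100 + 8×10 + 7 = 387 (decimal)
Convert 7 thousands, 4 hundreds, 8 tens, 8 ones (place-value notation) → 7×1000 + 4×100 + 8×10 + 8 = 7488 (decimal)
Compute 387 - 7488 = -7101
-7101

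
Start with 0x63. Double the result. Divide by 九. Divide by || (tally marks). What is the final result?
Convert 0x63 (hexadecimal) → 6×16 + 3 = 99 (decimal)
Start: 99
99 × 2 = 198
Convert 九 (Chinese numeral) → 9 (decimal)
198 ÷ 9 = 22
Convert || (tally marks) → 2 (decimal)
22 ÷ 2 = 11
11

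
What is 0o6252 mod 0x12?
Convert 0o6252 (octal) → 6×512 + 2×64 + 5×8 + 2 = 3242 (decimal)
Convert 0x12 (hexadecimal) → 1×16 + 2 = 18 (decimal)
Compute 3242 mod 18 = 2
2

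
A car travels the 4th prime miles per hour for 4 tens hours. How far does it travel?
Convert the 4th prime (prime index) → 7 (decimal)
Convert 4 tens (place-value notation) → 4×10 = 40 (decimal)
Compute 7 × 40 = 280
280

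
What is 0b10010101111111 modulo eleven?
Convert 0b10010101111111 (binary) → 8192 + 1024 + 256 + 64 + 32 + 16 + 8 + 4 + 2 + 1 = 9599 (decimal)
Convert eleven (English words) → 11 (decimal)
Compute 9599 mod 11 = 7
7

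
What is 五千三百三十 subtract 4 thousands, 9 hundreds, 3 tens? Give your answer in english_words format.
Convert 五千三百三十 (Chinese numeral) → 5×1000 + 3×100 + 3×10 = 5330 (decimal)
Convert 4 thousands, 9 hundreds, 3 tens (place-value notation) → 4×1000 + 9×100 + 3×10 = 4930 (decimal)
Compute 5330 - 4930 = 400
Convert 400 (decimal) → 400 = 4×100 → four hundred (English words)
four hundred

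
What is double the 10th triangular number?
The 10th triangular number = 10×11/2 = 55
Compute 55 × 2 = 110
110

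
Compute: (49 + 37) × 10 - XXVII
Convert XXVII (Roman numeral) → 10 + 10 + 5 + 1 + 1 = 27 (decimal)
Expression in decimal: (49 + 37) × 10 - 27
Parentheses first: 49 + 37 = 86
Multiply: 86 × 10 = 860
Subtract: 860 - 27 = 833
833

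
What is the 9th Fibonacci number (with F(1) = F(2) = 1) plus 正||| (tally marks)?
The 9th Fibonacci number (with F(1) = F(2) = 1): 1, 1, 2, 3, 5, 8, 13, 21, 34 → 34
Convert 正||| (tally marks) → 5 + 3 = 8 (decimal)
Compute 34 + 8 = 42
42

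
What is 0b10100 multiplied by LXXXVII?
Convert 0b10100 (binary) → 16 + 4 = 20 (decimal)
Convert LXXXVII (Roman numeral) → 50 + 10 + 10 + 10 + 5 + 1 + 1 = 87 (decimal)
Compute 20 × 87 = 1740
1740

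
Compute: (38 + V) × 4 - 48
Convert V (Roman numeral) → 5 (decimal)
Expression in decimal: (38 + 5) × 4 - 48
Parentheses first: 38 + 5 = 43
Multiply: 43 × 4 = 172
Subtract: 172 - 48 = 124
124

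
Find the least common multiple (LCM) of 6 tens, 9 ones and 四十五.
Convert 6 tens, 9 ones (place-value notation) → 6×10 + 9 = 69 (decimal)
Convert 四十五 (Chinese numeral) → 4×10 + 5 = 45 (decimal)
Compute lcm(69, 45) = 1035
1035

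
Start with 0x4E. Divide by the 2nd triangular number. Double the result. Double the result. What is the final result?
Convert 0x4E (hexadecimal) → 4×16 + 14 = 78 (decimal)
Start: 78
Convert the 2nd triangular number (triangular index) → 2×3/2 = 3 (decimal)
78 ÷ 3 = 26
26 × 2 = 52
52 × 2 = 104
104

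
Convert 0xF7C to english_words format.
Convert 0xF7C (hexadecimal) → 15×256 + 7×16 + 12 = 3964 (decimal)
Convert 3964 (decimal) → 3964 = 3×1000 + 9×100 + 64 → three thousand nine hundred sixty-four (English words)
three thousand nine hundred sixty-four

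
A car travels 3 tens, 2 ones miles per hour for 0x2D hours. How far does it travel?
Convert 3 tens, 2 ones (place-value notation) → 3×10 + 2 = 32 (decimal)
Convert 0x2D (hexadecimal) → 2×16 + 13 = 45 (decimal)
Compute 32 × 45 = 1440
1440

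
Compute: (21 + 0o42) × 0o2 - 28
Convert 0o42 (octal) → 4×8 + 2 = 34 (decimal)
Convert 0o2 (octal) → 2 (decimal)
Expression in decimal: (21 + 34) × 2 - 28
Parentheses first: 21 + 34 = 55
Multiply: 55 × 2 = 110
Subtract: 110 - 28 = 82
82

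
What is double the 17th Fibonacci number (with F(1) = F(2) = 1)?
The 17th Fibonacci number (with F(1) = F(2) = 1) = 1597
Compute 1597 × 2 = 3194
3194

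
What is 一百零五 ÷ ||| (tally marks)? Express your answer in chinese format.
Convert 一百零五 (Chinese numeral) → 1×100 + 5 = 105 (decimal)
Convert ||| (tally marks) → 3 (decimal)
Compute 105 ÷ 3 = 35
Convert 35 (decimal) → 35 = 3×10 + 5 → 三十五 (Chinese numeral)
三十五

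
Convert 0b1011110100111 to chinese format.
Convert 0b1011110100111 (binary) → 4096 + 1024 + 512 + 256 + 128 + 32 + 4 + 2 + 1 = 6055 (decimal)
Convert 6055 (decimal) → 6055 = 6×1000 + 5×10 + 5 → 六千零五十五 (Chinese numeral)
六千零五十五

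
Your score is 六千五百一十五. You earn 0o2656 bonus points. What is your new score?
Convert 六千五百一十五 (Chinese numeral) → 6×1000 + 5×100 + 1×10 + 5 = 6515 (decimal)
Convert 0o2656 (octal) → 2×512 + 6×64 + 5×8 + 6 = 1454 (decimal)
Compute 6515 + 1454 = 7969
7969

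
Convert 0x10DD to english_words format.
Convert 0x10DD (hexadecimal) → 1×4096 + 13×16 + 13 = 4317 (decimal)
Convert 4317 (decimal) → 4317 = 4×1000 + 3×100 + 17 → four thousand three hundred seventeen (English words)
four thousand three hundred seventeen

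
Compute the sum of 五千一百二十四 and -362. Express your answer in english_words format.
Convert 五千一百二十四 (Chinese numeral) → 5×1000 + 1×100 + 2×10 + 4 = 5124 (decimal)
Compute 5124 + -362 = 4762
Convert 4762 (decimal) → 4762 = 4×1000 + 7×100 + 62 → four thousand seven hundred sixty-two (English words)
four thousand seven hundred sixty-two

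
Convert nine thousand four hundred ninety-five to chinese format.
Convert nine thousand four hundred ninety-five (English words) → 9×1000 + 4×100 + 95 = 9495 (decimal)
Convert 9495 (decimal) → 9495 = 9×1000 + 4×100 + 9×10 + 5 → 九千四百九十五 (Chinese numeral)
九千四百九十五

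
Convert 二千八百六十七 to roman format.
Convert 二千八百六十七 (Chinese numeral) → 2×1000 + 8×100 + 6×10 + 7 = 2867 (decimal)
Convert 2867 (decimal) → 2867 = 1000 + 1000 + 500 + 100 + 100 + 100 + 50 + 10 + 5 + 1 + 1 → MMDCCCLXVII (Roman numeral)
MMDCCCLXVII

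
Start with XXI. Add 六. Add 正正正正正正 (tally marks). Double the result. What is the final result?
Convert XXI (Roman numeral) → 10 + 10 + 1 = 21 (decimal)
Start: 21
Convert 六 (Chinese numeral) → 6 (decimal)
21 + 6 = 27
Convert 正正正正正正 (tally marks) → 5 + 5 + 5 + 5 + 5 + 5 = 30 (decimal)
27 + 30 = 57
57 × 2 = 114
114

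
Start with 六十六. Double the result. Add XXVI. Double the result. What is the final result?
Convert 六十六 (Chinese numeral) → 6×10 + 6 = 66 (decimal)
Start: 66
66 × 2 = 132
Convert XXVI (Roman numeral) → 10 + 10 + 5 + 1 = 26 (decimal)
132 + 26 = 158
158 × 2 = 316
316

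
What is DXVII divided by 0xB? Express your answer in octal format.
Convert DXVII (Roman numeral) → 500 + 10 + 5 + 1 + 1 = 517 (decimal)
Convert 0xB (hexadecimal) → 11 (decimal)
Compute 517 ÷ 11 = 47
Convert 47 (decimal) → 47 = 5×8 + 7 → 0o57 (octal)
0o57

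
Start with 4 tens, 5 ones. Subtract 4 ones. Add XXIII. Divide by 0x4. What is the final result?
Convert 4 tens, 5 ones (place-value notation) → 4×10 + 5 = 45 (decimal)
Start: 45
Convert 4 ones (place-value notation) → 4 (decimal)
45 - 4 = 41
Convert XXIII (Roman numeral) → 10 + 10 + 1 + 1 + 1 = 23 (decimal)
41 + 23 = 64
Convert 0x4 (hexadecimal) → 4 (decimal)
64 ÷ 4 = 16
16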